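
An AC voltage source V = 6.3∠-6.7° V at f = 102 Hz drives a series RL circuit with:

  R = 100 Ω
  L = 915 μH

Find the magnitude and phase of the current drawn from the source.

Step 1 — Angular frequency: ω = 2π·f = 2π·102 = 640.9 rad/s.
Step 2 — Component impedances:
  R: Z = R = 100 Ω
  L: Z = jωL = j·640.9·0.000915 = 0 + j0.5864 Ω
Step 3 — Series combination: Z_total = R + L = 100 + j0.5864 Ω = 100∠0.3° Ω.
Step 4 — Source phasor: V = 6.3∠-6.7° V = 6.257 - j0.735 V.
Step 5 — Ohm's law: I = V / Z_total = (6.257 - j0.735) / (100 + j0.5864) = 0.06252 - j0.007717 A.
Step 6 — Convert to polar: |I| = 0.063 A, ∠I = -7.0°.

I = 0.063∠-7.0° A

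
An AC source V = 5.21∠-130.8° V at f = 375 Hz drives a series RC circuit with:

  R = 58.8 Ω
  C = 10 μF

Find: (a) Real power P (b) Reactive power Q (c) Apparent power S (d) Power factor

Step 1 — Angular frequency: ω = 2π·f = 2π·375 = 2356 rad/s.
Step 2 — Component impedances:
  R: Z = R = 58.8 Ω
  C: Z = 1/(jωC) = -j/(ω·C) = 0 - j42.44 Ω
Step 3 — Series combination: Z_total = R + C = 58.8 - j42.44 Ω = 72.52∠-35.8° Ω.
Step 4 — Source phasor: V = 5.21∠-130.8° V = -3.404 - j3.944 V.
Step 5 — Current: I = V / Z = -0.006235 - j0.07157 A = 0.07185∠-95.0° A.
Step 6 — Complex power: S = V·I* = 0.3035 - j0.2191 VA.
Step 7 — Real power: P = Re(S) = 0.3035 W.
Step 8 — Reactive power: Q = Im(S) = -0.2191 VAR.
Step 9 — Apparent power: |S| = 0.3743 VA.
Step 10 — Power factor: PF = P/|S| = 0.8108 (leading).

(a) P = 0.3035 W  (b) Q = -0.2191 VAR  (c) S = 0.3743 VA  (d) PF = 0.8108 (leading)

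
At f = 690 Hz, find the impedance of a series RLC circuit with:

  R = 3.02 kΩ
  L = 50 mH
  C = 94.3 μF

Step 1 — Angular frequency: ω = 2π·f = 2π·690 = 4335 rad/s.
Step 2 — Component impedances:
  R: Z = R = 3020 Ω
  L: Z = jωL = j·4335·0.05 = 0 + j216.8 Ω
  C: Z = 1/(jωC) = -j/(ω·C) = 0 - j2.446 Ω
Step 3 — Series combination: Z_total = R + L + C = 3020 + j214.3 Ω = 3028∠4.1° Ω.

Z = 3020 + j214.3 Ω = 3028∠4.1° Ω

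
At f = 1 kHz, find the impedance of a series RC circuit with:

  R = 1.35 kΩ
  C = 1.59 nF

Step 1 — Angular frequency: ω = 2π·f = 2π·1000 = 6283 rad/s.
Step 2 — Component impedances:
  R: Z = R = 1350 Ω
  C: Z = 1/(jωC) = -j/(ω·C) = 0 - j1.001e+05 Ω
Step 3 — Series combination: Z_total = R + C = 1350 - j1.001e+05 Ω = 1.001e+05∠-89.2° Ω.

Z = 1350 - j1.001e+05 Ω = 1.001e+05∠-89.2° Ω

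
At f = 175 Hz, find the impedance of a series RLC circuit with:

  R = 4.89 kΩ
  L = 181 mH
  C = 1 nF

Step 1 — Angular frequency: ω = 2π·f = 2π·175 = 1100 rad/s.
Step 2 — Component impedances:
  R: Z = R = 4890 Ω
  L: Z = jωL = j·1100·0.181 = 0 + j199 Ω
  C: Z = 1/(jωC) = -j/(ω·C) = 0 - j9.095e+05 Ω
Step 3 — Series combination: Z_total = R + L + C = 4890 - j9.093e+05 Ω = 9.093e+05∠-89.7° Ω.

Z = 4890 - j9.093e+05 Ω = 9.093e+05∠-89.7° Ω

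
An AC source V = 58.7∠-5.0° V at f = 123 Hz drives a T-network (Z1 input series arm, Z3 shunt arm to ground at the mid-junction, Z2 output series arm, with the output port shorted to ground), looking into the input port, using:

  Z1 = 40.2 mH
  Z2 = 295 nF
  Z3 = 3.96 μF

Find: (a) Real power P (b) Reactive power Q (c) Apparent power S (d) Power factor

Step 1 — Angular frequency: ω = 2π·f = 2π·123 = 772.8 rad/s.
Step 2 — Component impedances:
  Z1: Z = jωL = j·772.8·0.0402 = 0 + j31.07 Ω
  Z2: Z = 1/(jωC) = -j/(ω·C) = 0 - j4386 Ω
  Z3: Z = 1/(jωC) = -j/(ω·C) = 0 - j326.8 Ω
Step 3 — With the output port shorted to ground, the output series arm Z2 runs from the junction to ground; the shunt arm Z3 also runs from the junction to ground. They appear in parallel: Z3 || Z2 = 0 - j304.1 Ω.
Step 4 — Series with input arm Z1: Z_in = Z1 + (Z3 || Z2) = 0 - j273 Ω = 273∠-90.0° Ω.
Step 5 — Source phasor: V = 58.7∠-5.0° V = 58.48 - j5.116 V.
Step 6 — Current: I = V / Z = 0.01874 + j0.2142 A = 0.215∠85.0° A.
Step 7 — Complex power: S = V·I* = 0 - j12.62 VA.
Step 8 — Real power: P = Re(S) = 0 W.
Step 9 — Reactive power: Q = Im(S) = -12.62 VAR.
Step 10 — Apparent power: |S| = 12.62 VA.
Step 11 — Power factor: PF = P/|S| = 0 (leading).

(a) P = 0 W  (b) Q = -12.62 VAR  (c) S = 12.62 VA  (d) PF = 0 (leading)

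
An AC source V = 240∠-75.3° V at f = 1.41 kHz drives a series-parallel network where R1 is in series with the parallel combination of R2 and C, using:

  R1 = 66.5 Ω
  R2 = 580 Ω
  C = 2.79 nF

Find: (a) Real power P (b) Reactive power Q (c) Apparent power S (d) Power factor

Step 1 — Angular frequency: ω = 2π·f = 2π·1410 = 8859 rad/s.
Step 2 — Component impedances:
  R1: Z = R = 66.5 Ω
  R2: Z = R = 580 Ω
  C: Z = 1/(jωC) = -j/(ω·C) = 0 - j4.046e+04 Ω
Step 3 — Parallel branch: R2 || C = 1/(1/R2 + 1/C) = 579.9 - j8.313 Ω.
Step 4 — Series with R1: Z_total = R1 + (R2 || C) = 646.4 - j8.313 Ω = 646.4∠-0.7° Ω.
Step 5 — Source phasor: V = 240∠-75.3° V = 60.9 - j232.1 V.
Step 6 — Current: I = V / Z = 0.09882 - j0.3579 A = 0.3713∠-74.6° A.
Step 7 — Complex power: S = V·I* = 89.1 - j1.146 VA.
Step 8 — Real power: P = Re(S) = 89.1 W.
Step 9 — Reactive power: Q = Im(S) = -1.146 VAR.
Step 10 — Apparent power: |S| = 89.1 VA.
Step 11 — Power factor: PF = P/|S| = 0.9999 (leading).

(a) P = 89.1 W  (b) Q = -1.146 VAR  (c) S = 89.1 VA  (d) PF = 0.9999 (leading)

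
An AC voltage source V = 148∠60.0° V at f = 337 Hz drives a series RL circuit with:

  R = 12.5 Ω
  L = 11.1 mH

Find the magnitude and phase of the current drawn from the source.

Step 1 — Angular frequency: ω = 2π·f = 2π·337 = 2117 rad/s.
Step 2 — Component impedances:
  R: Z = R = 12.5 Ω
  L: Z = jωL = j·2117·0.0111 = 0 + j23.5 Ω
Step 3 — Series combination: Z_total = R + L = 12.5 + j23.5 Ω = 26.62∠62.0° Ω.
Step 4 — Source phasor: V = 148∠60.0° V = 74 + j128.2 V.
Step 5 — Ohm's law: I = V / Z_total = (74 + j128.2) / (12.5 + j23.5) = 5.556 - j0.1935 A.
Step 6 — Convert to polar: |I| = 5.56 A, ∠I = -2.0°.

I = 5.56∠-2.0° A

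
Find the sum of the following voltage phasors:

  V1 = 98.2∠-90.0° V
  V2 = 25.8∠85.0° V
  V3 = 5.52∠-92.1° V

Step 1 — Convert each phasor to rectangular form:
  V1 = 98.2·(cos(-90.0°) + j·sin(-90.0°)) = 0 - j98.2 V
  V2 = 25.8·(cos(85.0°) + j·sin(85.0°)) = 2.249 + j25.7 V
  V3 = 5.52·(cos(-92.1°) + j·sin(-92.1°)) = -0.2023 - j5.516 V
Step 2 — Sum components: V_total = 2.046 - j78.01 V.
Step 3 — Convert to polar: |V_total| = 78.04 V, ∠V_total = -88.5°.

V_total = 78.04∠-88.5° V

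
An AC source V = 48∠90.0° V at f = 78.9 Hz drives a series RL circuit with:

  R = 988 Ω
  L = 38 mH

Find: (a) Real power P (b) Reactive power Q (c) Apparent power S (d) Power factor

Step 1 — Angular frequency: ω = 2π·f = 2π·78.9 = 495.7 rad/s.
Step 2 — Component impedances:
  R: Z = R = 988 Ω
  L: Z = jωL = j·495.7·0.038 = 0 + j18.84 Ω
Step 3 — Series combination: Z_total = R + L = 988 + j18.84 Ω = 988.2∠1.1° Ω.
Step 4 — Source phasor: V = 48∠90.0° V = 0 + j48 V.
Step 5 — Current: I = V / Z = 0.000926 + j0.04857 A = 0.04857∠88.9° A.
Step 6 — Complex power: S = V·I* = 2.331 + j0.04445 VA.
Step 7 — Real power: P = Re(S) = 2.331 W.
Step 8 — Reactive power: Q = Im(S) = 0.04445 VAR.
Step 9 — Apparent power: |S| = 2.332 VA.
Step 10 — Power factor: PF = P/|S| = 0.9998 (lagging).

(a) P = 2.331 W  (b) Q = 0.04445 VAR  (c) S = 2.332 VA  (d) PF = 0.9998 (lagging)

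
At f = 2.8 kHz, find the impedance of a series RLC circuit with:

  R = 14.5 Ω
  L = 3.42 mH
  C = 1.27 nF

Step 1 — Angular frequency: ω = 2π·f = 2π·2800 = 1.759e+04 rad/s.
Step 2 — Component impedances:
  R: Z = R = 14.5 Ω
  L: Z = jωL = j·1.759e+04·0.00342 = 0 + j60.17 Ω
  C: Z = 1/(jωC) = -j/(ω·C) = 0 - j4.476e+04 Ω
Step 3 — Series combination: Z_total = R + L + C = 14.5 - j4.47e+04 Ω = 4.47e+04∠-90.0° Ω.

Z = 14.5 - j4.47e+04 Ω = 4.47e+04∠-90.0° Ω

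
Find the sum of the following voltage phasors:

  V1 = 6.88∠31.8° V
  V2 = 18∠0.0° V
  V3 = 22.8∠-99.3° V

Step 1 — Convert each phasor to rectangular form:
  V1 = 6.88·(cos(31.8°) + j·sin(31.8°)) = 5.847 + j3.625 V
  V2 = 18·(cos(0.0°) + j·sin(0.0°)) = 18 V
  V3 = 22.8·(cos(-99.3°) + j·sin(-99.3°)) = -3.685 - j22.5 V
Step 2 — Sum components: V_total = 20.16 - j18.87 V.
Step 3 — Convert to polar: |V_total| = 27.62 V, ∠V_total = -43.1°.

V_total = 27.62∠-43.1° V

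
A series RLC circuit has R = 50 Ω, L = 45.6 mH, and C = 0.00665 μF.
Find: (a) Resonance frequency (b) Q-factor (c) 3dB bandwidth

Step 1 — Resonance: ω₀ = 1/√(LC) = 1/√(0.0456·6.65e-09) = 5.743e+04 rad/s.
Step 2 — f₀ = ω₀/(2π) = 9140 Hz.
Step 3 — Series Q: Q = ω₀L/R = 5.743e+04·0.0456/50 = 52.37.
Step 4 — Bandwidth: Δω = ω₀/Q = 1096 rad/s; BW = Δω/(2π) = 174.5 Hz.

(a) f₀ = 9140 Hz  (b) Q = 52.37  (c) BW = 174.5 Hz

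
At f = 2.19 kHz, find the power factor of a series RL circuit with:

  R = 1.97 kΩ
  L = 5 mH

Step 1 — Angular frequency: ω = 2π·f = 2π·2190 = 1.376e+04 rad/s.
Step 2 — Component impedances:
  R: Z = R = 1970 Ω
  L: Z = jωL = j·1.376e+04·0.005 = 0 + j68.8 Ω
Step 3 — Series combination: Z_total = R + L = 1970 + j68.8 Ω = 1971∠2.0° Ω.
Step 4 — Power factor: PF = cos(φ) = Re(Z)/|Z| = 1970/1971.2 = 0.9994.
Step 5 — Type: Im(Z) = 68.8 ⇒ lagging (phase φ = 2.0°).

PF = 0.9994 (lagging, φ = 2.0°)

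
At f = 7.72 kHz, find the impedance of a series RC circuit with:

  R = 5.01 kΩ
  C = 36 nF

Step 1 — Angular frequency: ω = 2π·f = 2π·7720 = 4.851e+04 rad/s.
Step 2 — Component impedances:
  R: Z = R = 5010 Ω
  C: Z = 1/(jωC) = -j/(ω·C) = 0 - j572.7 Ω
Step 3 — Series combination: Z_total = R + C = 5010 - j572.7 Ω = 5043∠-6.5° Ω.

Z = 5010 - j572.7 Ω = 5043∠-6.5° Ω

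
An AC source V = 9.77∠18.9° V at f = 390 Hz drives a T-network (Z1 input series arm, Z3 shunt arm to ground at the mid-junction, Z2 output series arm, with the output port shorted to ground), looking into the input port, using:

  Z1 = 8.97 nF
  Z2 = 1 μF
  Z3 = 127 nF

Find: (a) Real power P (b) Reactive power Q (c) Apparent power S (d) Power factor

Step 1 — Angular frequency: ω = 2π·f = 2π·390 = 2450 rad/s.
Step 2 — Component impedances:
  Z1: Z = 1/(jωC) = -j/(ω·C) = 0 - j4.549e+04 Ω
  Z2: Z = 1/(jωC) = -j/(ω·C) = 0 - j408.1 Ω
  Z3: Z = 1/(jωC) = -j/(ω·C) = 0 - j3213 Ω
Step 3 — With the output port shorted to ground, the output series arm Z2 runs from the junction to ground; the shunt arm Z3 also runs from the junction to ground. They appear in parallel: Z3 || Z2 = 0 - j362.1 Ω.
Step 4 — Series with input arm Z1: Z_in = Z1 + (Z3 || Z2) = 0 - j4.586e+04 Ω = 4.586e+04∠-90.0° Ω.
Step 5 — Source phasor: V = 9.77∠18.9° V = 9.243 + j3.165 V.
Step 6 — Current: I = V / Z = -6.901e-05 + j0.0002016 A = 0.0002131∠108.9° A.
Step 7 — Complex power: S = V·I* = 0 - j0.002082 VA.
Step 8 — Real power: P = Re(S) = 0 W.
Step 9 — Reactive power: Q = Im(S) = -0.002082 VAR.
Step 10 — Apparent power: |S| = 0.002082 VA.
Step 11 — Power factor: PF = P/|S| = 0 (leading).

(a) P = 0 W  (b) Q = -0.002082 VAR  (c) S = 0.002082 VA  (d) PF = 0 (leading)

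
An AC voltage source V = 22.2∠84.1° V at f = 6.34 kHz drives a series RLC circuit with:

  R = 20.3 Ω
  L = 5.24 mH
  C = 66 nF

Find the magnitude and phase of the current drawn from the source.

Step 1 — Angular frequency: ω = 2π·f = 2π·6340 = 3.984e+04 rad/s.
Step 2 — Component impedances:
  R: Z = R = 20.3 Ω
  L: Z = jωL = j·3.984e+04·0.00524 = 0 + j208.7 Ω
  C: Z = 1/(jωC) = -j/(ω·C) = 0 - j380.4 Ω
Step 3 — Series combination: Z_total = R + L + C = 20.3 - j171.6 Ω = 172.8∠-83.3° Ω.
Step 4 — Source phasor: V = 22.2∠84.1° V = 2.282 + j22.08 V.
Step 5 — Ohm's law: I = V / Z_total = (2.282 + j22.08) / (20.3 - j171.6) = -0.1253 + j0.02812 A.
Step 6 — Convert to polar: |I| = 0.1285 A, ∠I = 167.4°.

I = 0.1285∠167.4° A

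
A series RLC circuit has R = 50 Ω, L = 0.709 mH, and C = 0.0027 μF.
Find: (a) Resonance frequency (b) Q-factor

Step 1 — Resonance condition Im(Z)=0 gives ω₀ = 1/√(LC).
Step 2 — ω₀ = 1/√(0.000709·2.7e-09) = 7.228e+05 rad/s.
Step 3 — f₀ = ω₀/(2π) = 1.15e+05 Hz.
Step 4 — Series Q: Q = ω₀L/R = 7.228e+05·0.000709/50 = 10.25.

(a) f₀ = 1.15e+05 Hz  (b) Q = 10.25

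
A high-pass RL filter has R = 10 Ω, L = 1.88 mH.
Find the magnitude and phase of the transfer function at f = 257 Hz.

Step 1 — Angular frequency: ω = 2π·257 = 1615 rad/s.
Step 2 — Transfer function: H(jω) = jωL/(R + jωL).
Step 3 — Numerator jωL = j·3.036; denominator R + jωL = 10 + j3.036.
Step 4 — H = 0.08438 + j0.278.
Step 5 — Magnitude: |H| = 0.2905 (-10.7 dB); phase: φ = 73.1°.

|H| = 0.2905 (-10.7 dB), φ = 73.1°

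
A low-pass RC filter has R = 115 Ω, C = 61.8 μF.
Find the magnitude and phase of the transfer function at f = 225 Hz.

Step 1 — Angular frequency: ω = 2π·225 = 1414 rad/s.
Step 2 — Transfer function: H(jω) = 1/(1 + jωRC).
Step 3 — Denominator: 1 + jωRC = 1 + j·1414·115·6.18e-05 = 1 + j10.05.
Step 4 — H = 0.009809 - j0.09855.
Step 5 — Magnitude: |H| = 0.09904 (-20.1 dB); phase: φ = -84.3°.

|H| = 0.09904 (-20.1 dB), φ = -84.3°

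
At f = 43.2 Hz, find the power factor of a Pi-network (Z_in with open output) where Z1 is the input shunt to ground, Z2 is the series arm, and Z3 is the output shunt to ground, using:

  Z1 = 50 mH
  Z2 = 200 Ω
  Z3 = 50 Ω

Step 1 — Angular frequency: ω = 2π·f = 2π·43.2 = 271.4 rad/s.
Step 2 — Component impedances:
  Z1: Z = jωL = j·271.4·0.05 = 0 + j13.57 Ω
  Z2: Z = R = 200 Ω
  Z3: Z = R = 50 Ω
Step 3 — With open output, the series arm Z2 and the output shunt Z3 appear in series to ground: Z2 + Z3 = 250 Ω.
Step 4 — Parallel with input shunt Z1: Z_in = Z1 || (Z2 + Z3) = 0.7346 + j13.53 Ω = 13.55∠86.9° Ω.
Step 5 — Power factor: PF = cos(φ) = Re(Z)/|Z| = 0.7346/13.55 = 0.05421.
Step 6 — Type: Im(Z) = 13.53 ⇒ lagging (phase φ = 86.9°).

PF = 0.05421 (lagging, φ = 86.9°)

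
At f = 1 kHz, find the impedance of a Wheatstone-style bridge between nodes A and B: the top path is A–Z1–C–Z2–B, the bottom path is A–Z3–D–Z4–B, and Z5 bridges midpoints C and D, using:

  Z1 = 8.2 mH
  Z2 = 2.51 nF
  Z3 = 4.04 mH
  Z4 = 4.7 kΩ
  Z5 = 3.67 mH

Step 1 — Angular frequency: ω = 2π·f = 2π·1000 = 6283 rad/s.
Step 2 — Component impedances:
  Z1: Z = jωL = j·6283·0.0082 = 0 + j51.52 Ω
  Z2: Z = 1/(jωC) = -j/(ω·C) = 0 - j6.341e+04 Ω
  Z3: Z = jωL = j·6283·0.00404 = 0 + j25.38 Ω
  Z4: Z = R = 4700 Ω
  Z5: Z = jωL = j·6283·0.00367 = 0 + j23.06 Ω
Step 3 — Bridge requires nodal analysis (the Z5 bridge couples midpoints C and D, so the two paths cannot be reduced to a simple series/parallel combination). Setting node B to ground and injecting 1 A at node A, the 3-node admittance system at A, C, D solves to V_A = Z_AB = 4675 - j327.7 Ω = 4687∠-4.0° Ω.

Z = 4675 - j327.7 Ω = 4687∠-4.0° Ω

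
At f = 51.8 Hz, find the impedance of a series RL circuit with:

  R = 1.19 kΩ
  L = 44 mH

Step 1 — Angular frequency: ω = 2π·f = 2π·51.8 = 325.5 rad/s.
Step 2 — Component impedances:
  R: Z = R = 1190 Ω
  L: Z = jωL = j·325.5·0.044 = 0 + j14.32 Ω
Step 3 — Series combination: Z_total = R + L = 1190 + j14.32 Ω = 1190∠0.7° Ω.

Z = 1190 + j14.32 Ω = 1190∠0.7° Ω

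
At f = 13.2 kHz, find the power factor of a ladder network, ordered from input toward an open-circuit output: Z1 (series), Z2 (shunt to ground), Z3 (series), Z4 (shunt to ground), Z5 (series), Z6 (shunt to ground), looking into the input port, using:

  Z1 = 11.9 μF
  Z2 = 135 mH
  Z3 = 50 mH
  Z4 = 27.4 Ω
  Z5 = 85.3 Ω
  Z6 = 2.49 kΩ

Step 1 — Angular frequency: ω = 2π·f = 2π·1.32e+04 = 8.294e+04 rad/s.
Step 2 — Component impedances:
  Z1: Z = 1/(jωC) = -j/(ω·C) = 0 - j1.013 Ω
  Z2: Z = jωL = j·8.294e+04·0.135 = 0 + j1.12e+04 Ω
  Z3: Z = jωL = j·8.294e+04·0.05 = 0 + j4147 Ω
  Z4: Z = R = 27.4 Ω
  Z5: Z = R = 85.3 Ω
  Z6: Z = R = 2490 Ω
Step 3 — Ladder network (open output): work backward from the far end, alternating series and parallel combinations. Z_in = 14.44 + j3025 Ω = 3025∠89.7° Ω.
Step 4 — Power factor: PF = cos(φ) = Re(Z)/|Z| = 14.437/3025.2 = 0.004772.
Step 5 — Type: Im(Z) = 3025 ⇒ lagging (phase φ = 89.7°).

PF = 0.004772 (lagging, φ = 89.7°)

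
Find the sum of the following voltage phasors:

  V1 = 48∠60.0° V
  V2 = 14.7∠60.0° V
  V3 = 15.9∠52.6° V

Step 1 — Convert each phasor to rectangular form:
  V1 = 48·(cos(60.0°) + j·sin(60.0°)) = 24 + j41.57 V
  V2 = 14.7·(cos(60.0°) + j·sin(60.0°)) = 7.35 + j12.73 V
  V3 = 15.9·(cos(52.6°) + j·sin(52.6°)) = 9.657 + j12.63 V
Step 2 — Sum components: V_total = 41.01 + j66.93 V.
Step 3 — Convert to polar: |V_total| = 78.49 V, ∠V_total = 58.5°.

V_total = 78.49∠58.5° V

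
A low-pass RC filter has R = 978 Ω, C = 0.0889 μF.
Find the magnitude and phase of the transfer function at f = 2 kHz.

Step 1 — Angular frequency: ω = 2π·2000 = 1.257e+04 rad/s.
Step 2 — Transfer function: H(jω) = 1/(1 + jωRC).
Step 3 — Denominator: 1 + jωRC = 1 + j·1.257e+04·978·8.89e-08 = 1 + j1.093.
Step 4 — H = 0.4558 - j0.498.
Step 5 — Magnitude: |H| = 0.6752 (-3.4 dB); phase: φ = -47.5°.

|H| = 0.6752 (-3.4 dB), φ = -47.5°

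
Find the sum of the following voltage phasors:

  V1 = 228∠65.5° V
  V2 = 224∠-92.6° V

Step 1 — Convert each phasor to rectangular form:
  V1 = 228·(cos(65.5°) + j·sin(65.5°)) = 94.55 + j207.5 V
  V2 = 224·(cos(-92.6°) + j·sin(-92.6°)) = -10.16 - j223.8 V
Step 2 — Sum components: V_total = 84.39 - j16.3 V.
Step 3 — Convert to polar: |V_total| = 85.95 V, ∠V_total = -10.9°.

V_total = 85.95∠-10.9° V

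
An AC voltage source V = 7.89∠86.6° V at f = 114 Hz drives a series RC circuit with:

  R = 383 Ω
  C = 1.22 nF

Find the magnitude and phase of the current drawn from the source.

Step 1 — Angular frequency: ω = 2π·f = 2π·114 = 716.3 rad/s.
Step 2 — Component impedances:
  R: Z = R = 383 Ω
  C: Z = 1/(jωC) = -j/(ω·C) = 0 - j1.144e+06 Ω
Step 3 — Series combination: Z_total = R + C = 383 - j1.144e+06 Ω = 1.144e+06∠-90.0° Ω.
Step 4 — Source phasor: V = 7.89∠86.6° V = 0.4679 + j7.876 V.
Step 5 — Ohm's law: I = V / Z_total = (0.4679 + j7.876) / (383 - j1.144e+06) = -6.883e-06 + j4.112e-07 A.
Step 6 — Convert to polar: |I| = 6.895e-06 A, ∠I = 176.6°.

I = 6.895e-06∠176.6° A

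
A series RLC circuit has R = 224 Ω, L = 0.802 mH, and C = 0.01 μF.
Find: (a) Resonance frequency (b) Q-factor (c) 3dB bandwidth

Step 1 — Resonance condition Im(Z)=0 gives ω₀ = 1/√(LC).
Step 2 — ω₀ = 1/√(0.000802·1e-08) = 3.531e+05 rad/s.
Step 3 — f₀ = ω₀/(2π) = 5.62e+04 Hz.
Step 4 — Series Q: Q = ω₀L/R = 3.531e+05·0.000802/224 = 1.264.
Step 5 — 3dB bandwidth: Δω = ω₀/Q = 2.793e+05 rad/s; BW = Δω/(2π) = 4.445e+04 Hz.

(a) f₀ = 5.62e+04 Hz  (b) Q = 1.264  (c) BW = 4.445e+04 Hz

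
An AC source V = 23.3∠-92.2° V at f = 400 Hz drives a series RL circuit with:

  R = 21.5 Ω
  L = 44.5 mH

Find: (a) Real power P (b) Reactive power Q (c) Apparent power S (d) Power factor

Step 1 — Angular frequency: ω = 2π·f = 2π·400 = 2513 rad/s.
Step 2 — Component impedances:
  R: Z = R = 21.5 Ω
  L: Z = jωL = j·2513·0.0445 = 0 + j111.8 Ω
Step 3 — Series combination: Z_total = R + L = 21.5 + j111.8 Ω = 113.9∠79.1° Ω.
Step 4 — Source phasor: V = 23.3∠-92.2° V = -0.8944 - j23.28 V.
Step 5 — Current: I = V / Z = -0.2022 - j0.03088 A = 0.2046∠-171.3° A.
Step 6 — Complex power: S = V·I* = 0.8999 + j4.681 VA.
Step 7 — Real power: P = Re(S) = 0.8999 W.
Step 8 — Reactive power: Q = Im(S) = 4.681 VAR.
Step 9 — Apparent power: |S| = 4.767 VA.
Step 10 — Power factor: PF = P/|S| = 0.1888 (lagging).

(a) P = 0.8999 W  (b) Q = 4.681 VAR  (c) S = 4.767 VA  (d) PF = 0.1888 (lagging)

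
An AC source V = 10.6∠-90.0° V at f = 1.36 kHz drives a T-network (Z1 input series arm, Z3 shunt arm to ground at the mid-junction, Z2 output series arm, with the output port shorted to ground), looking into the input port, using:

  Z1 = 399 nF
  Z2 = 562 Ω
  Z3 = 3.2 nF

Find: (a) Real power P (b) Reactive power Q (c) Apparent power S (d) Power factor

Step 1 — Angular frequency: ω = 2π·f = 2π·1360 = 8545 rad/s.
Step 2 — Component impedances:
  Z1: Z = 1/(jωC) = -j/(ω·C) = 0 - j293.3 Ω
  Z2: Z = R = 562 Ω
  Z3: Z = 1/(jωC) = -j/(ω·C) = 0 - j3.657e+04 Ω
Step 3 — With the output port shorted to ground, the output series arm Z2 runs from the junction to ground; the shunt arm Z3 also runs from the junction to ground. They appear in parallel: Z3 || Z2 = 561.9 - j8.635 Ω.
Step 4 — Series with input arm Z1: Z_in = Z1 + (Z3 || Z2) = 561.9 - j301.9 Ω = 637.9∠-28.3° Ω.
Step 5 — Source phasor: V = 10.6∠-90.0° V = 0 - j10.6 V.
Step 6 — Current: I = V / Z = 0.007866 - j0.01464 A = 0.01662∠-61.7° A.
Step 7 — Complex power: S = V·I* = 0.1552 - j0.08338 VA.
Step 8 — Real power: P = Re(S) = 0.1552 W.
Step 9 — Reactive power: Q = Im(S) = -0.08338 VAR.
Step 10 — Apparent power: |S| = 0.1762 VA.
Step 11 — Power factor: PF = P/|S| = 0.8809 (leading).

(a) P = 0.1552 W  (b) Q = -0.08338 VAR  (c) S = 0.1762 VA  (d) PF = 0.8809 (leading)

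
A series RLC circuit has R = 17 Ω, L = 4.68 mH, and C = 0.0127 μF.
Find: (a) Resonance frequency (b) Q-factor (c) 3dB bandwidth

Step 1 — Resonance condition Im(Z)=0 gives ω₀ = 1/√(LC).
Step 2 — ω₀ = 1/√(0.00468·1.27e-08) = 1.297e+05 rad/s.
Step 3 — f₀ = ω₀/(2π) = 2.064e+04 Hz.
Step 4 — Series Q: Q = ω₀L/R = 1.297e+05·0.00468/17 = 35.71.
Step 5 — 3dB bandwidth: Δω = ω₀/Q = 3632 rad/s; BW = Δω/(2π) = 578.1 Hz.

(a) f₀ = 2.064e+04 Hz  (b) Q = 35.71  (c) BW = 578.1 Hz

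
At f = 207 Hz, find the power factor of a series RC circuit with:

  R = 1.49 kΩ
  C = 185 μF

Step 1 — Angular frequency: ω = 2π·f = 2π·207 = 1301 rad/s.
Step 2 — Component impedances:
  R: Z = R = 1490 Ω
  C: Z = 1/(jωC) = -j/(ω·C) = 0 - j4.156 Ω
Step 3 — Series combination: Z_total = R + C = 1490 - j4.156 Ω = 1490∠-0.2° Ω.
Step 4 — Power factor: PF = cos(φ) = Re(Z)/|Z| = 1490/1490 = 1.
Step 5 — Type: Im(Z) = -4.156 ⇒ leading (phase φ = -0.2°).

PF = 1 (leading, φ = -0.2°)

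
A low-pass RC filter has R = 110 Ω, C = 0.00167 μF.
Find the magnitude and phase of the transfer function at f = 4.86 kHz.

Step 1 — Angular frequency: ω = 2π·4860 = 3.054e+04 rad/s.
Step 2 — Transfer function: H(jω) = 1/(1 + jωRC).
Step 3 — Denominator: 1 + jωRC = 1 + j·3.054e+04·110·1.67e-09 = 1 + j0.00561.
Step 4 — H = 1 - j0.005609.
Step 5 — Magnitude: |H| = 1 (-0.0 dB); phase: φ = -0.3°.

|H| = 1 (-0.0 dB), φ = -0.3°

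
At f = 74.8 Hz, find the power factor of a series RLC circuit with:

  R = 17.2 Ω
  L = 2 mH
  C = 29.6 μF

Step 1 — Angular frequency: ω = 2π·f = 2π·74.8 = 470 rad/s.
Step 2 — Component impedances:
  R: Z = R = 17.2 Ω
  L: Z = jωL = j·470·0.002 = 0 + j0.94 Ω
  C: Z = 1/(jωC) = -j/(ω·C) = 0 - j71.88 Ω
Step 3 — Series combination: Z_total = R + L + C = 17.2 - j70.94 Ω = 73∠-76.4° Ω.
Step 4 — Power factor: PF = cos(φ) = Re(Z)/|Z| = 17.2/73 = 0.2356.
Step 5 — Type: Im(Z) = -70.94 ⇒ leading (phase φ = -76.4°).

PF = 0.2356 (leading, φ = -76.4°)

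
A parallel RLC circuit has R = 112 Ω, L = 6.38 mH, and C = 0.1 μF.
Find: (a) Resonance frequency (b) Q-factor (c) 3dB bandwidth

Step 1 — Resonance: ω₀ = 1/√(LC) = 1/√(0.00638·1e-07) = 3.959e+04 rad/s.
Step 2 — f₀ = ω₀/(2π) = 6301 Hz.
Step 3 — Parallel Q: Q = R/(ω₀L) = 112/(3.959e+04·0.00638) = 0.4434.
Step 4 — Bandwidth: Δω = ω₀/Q = 8.929e+04 rad/s; BW = Δω/(2π) = 1.421e+04 Hz.

(a) f₀ = 6301 Hz  (b) Q = 0.4434  (c) BW = 1.421e+04 Hz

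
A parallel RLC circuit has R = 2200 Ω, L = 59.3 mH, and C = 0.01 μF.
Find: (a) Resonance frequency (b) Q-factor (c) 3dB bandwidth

Step 1 — Resonance: ω₀ = 1/√(LC) = 1/√(0.0593·1e-08) = 4.107e+04 rad/s.
Step 2 — f₀ = ω₀/(2π) = 6536 Hz.
Step 3 — Parallel Q: Q = R/(ω₀L) = 2200/(4.107e+04·0.0593) = 0.9034.
Step 4 — Bandwidth: Δω = ω₀/Q = 4.545e+04 rad/s; BW = Δω/(2π) = 7234 Hz.

(a) f₀ = 6536 Hz  (b) Q = 0.9034  (c) BW = 7234 Hz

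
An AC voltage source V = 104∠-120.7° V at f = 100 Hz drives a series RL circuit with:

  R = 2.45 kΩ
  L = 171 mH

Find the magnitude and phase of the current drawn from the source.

Step 1 — Angular frequency: ω = 2π·f = 2π·100 = 628.3 rad/s.
Step 2 — Component impedances:
  R: Z = R = 2450 Ω
  L: Z = jωL = j·628.3·0.171 = 0 + j107.4 Ω
Step 3 — Series combination: Z_total = R + L = 2450 + j107.4 Ω = 2452∠2.5° Ω.
Step 4 — Source phasor: V = 104∠-120.7° V = -53.1 - j89.42 V.
Step 5 — Ohm's law: I = V / Z_total = (-53.1 - j89.42) / (2450 + j107.4) = -0.02323 - j0.03548 A.
Step 6 — Convert to polar: |I| = 0.04241 A, ∠I = -123.2°.

I = 0.04241∠-123.2° A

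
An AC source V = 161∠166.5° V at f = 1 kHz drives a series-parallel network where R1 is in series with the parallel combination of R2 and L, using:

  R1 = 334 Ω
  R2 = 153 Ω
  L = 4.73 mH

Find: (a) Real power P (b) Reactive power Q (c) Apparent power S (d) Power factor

Step 1 — Angular frequency: ω = 2π·f = 2π·1000 = 6283 rad/s.
Step 2 — Component impedances:
  R1: Z = R = 334 Ω
  R2: Z = R = 153 Ω
  L: Z = jωL = j·6283·0.00473 = 0 + j29.72 Ω
Step 3 — Parallel branch: R2 || L = 1/(1/R2 + 1/L) = 5.563 + j28.64 Ω.
Step 4 — Series with R1: Z_total = R1 + (R2 || L) = 339.6 + j28.64 Ω = 340.8∠4.8° Ω.
Step 5 — Source phasor: V = 161∠166.5° V = -156.6 + j37.58 V.
Step 6 — Current: I = V / Z = -0.4485 + j0.1485 A = 0.4725∠161.7° A.
Step 7 — Complex power: S = V·I* = 75.8 + j6.393 VA.
Step 8 — Real power: P = Re(S) = 75.8 W.
Step 9 — Reactive power: Q = Im(S) = 6.393 VAR.
Step 10 — Apparent power: |S| = 76.07 VA.
Step 11 — Power factor: PF = P/|S| = 0.9965 (lagging).

(a) P = 75.8 W  (b) Q = 6.393 VAR  (c) S = 76.07 VA  (d) PF = 0.9965 (lagging)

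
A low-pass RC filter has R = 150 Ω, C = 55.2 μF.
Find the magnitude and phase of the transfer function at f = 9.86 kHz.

Step 1 — Angular frequency: ω = 2π·9860 = 6.195e+04 rad/s.
Step 2 — Transfer function: H(jω) = 1/(1 + jωRC).
Step 3 — Denominator: 1 + jωRC = 1 + j·6.195e+04·150·5.52e-05 = 1 + j513.
Step 4 — H = 3.8e-06 - j0.001949.
Step 5 — Magnitude: |H| = 0.001949 (-54.2 dB); phase: φ = -89.9°.

|H| = 0.001949 (-54.2 dB), φ = -89.9°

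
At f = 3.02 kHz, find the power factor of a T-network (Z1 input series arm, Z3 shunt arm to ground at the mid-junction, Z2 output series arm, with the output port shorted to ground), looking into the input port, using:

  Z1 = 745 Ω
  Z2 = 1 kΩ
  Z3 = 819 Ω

Step 1 — Angular frequency: ω = 2π·f = 2π·3020 = 1.898e+04 rad/s.
Step 2 — Component impedances:
  Z1: Z = R = 745 Ω
  Z2: Z = R = 1000 Ω
  Z3: Z = R = 819 Ω
Step 3 — With the output port shorted to ground, the output series arm Z2 runs from the junction to ground; the shunt arm Z3 also runs from the junction to ground. They appear in parallel: Z3 || Z2 = 450.2 Ω.
Step 4 — Series with input arm Z1: Z_in = Z1 + (Z3 || Z2) = 1195 Ω = 1195∠0.0° Ω.
Step 5 — Power factor: PF = cos(φ) = Re(Z)/|Z| = 1195/1195 = 1.
Step 6 — Type: Im(Z) = 0 ⇒ unity (phase φ = 0.0°).

PF = 1 (unity, φ = 0.0°)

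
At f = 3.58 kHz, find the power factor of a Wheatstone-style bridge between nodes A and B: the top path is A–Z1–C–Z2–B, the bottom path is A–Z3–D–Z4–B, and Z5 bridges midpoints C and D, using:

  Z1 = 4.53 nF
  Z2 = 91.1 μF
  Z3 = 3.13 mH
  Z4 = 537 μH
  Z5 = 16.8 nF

Step 1 — Angular frequency: ω = 2π·f = 2π·3580 = 2.249e+04 rad/s.
Step 2 — Component impedances:
  Z1: Z = 1/(jωC) = -j/(ω·C) = 0 - j9814 Ω
  Z2: Z = 1/(jωC) = -j/(ω·C) = 0 - j0.488 Ω
  Z3: Z = jωL = j·2.249e+04·0.00313 = 0 + j70.41 Ω
  Z4: Z = jωL = j·2.249e+04·0.000537 = 0 + j12.08 Ω
  Z5: Z = 1/(jωC) = -j/(ω·C) = 0 - j2646 Ω
Step 3 — Bridge requires nodal analysis (the Z5 bridge couples midpoints C and D, so the two paths cannot be reduced to a simple series/parallel combination). Setting node B to ground and injecting 1 A at node A, the 3-node admittance system at A, C, D solves to V_A = Z_AB = 0 + j83.24 Ω = 83.24∠90.0° Ω.
Step 4 — Power factor: PF = cos(φ) = Re(Z)/|Z| = 0/83.24 = 0.
Step 5 — Type: Im(Z) = 83.24 ⇒ lagging (phase φ = 90.0°).

PF = 0 (lagging, φ = 90.0°)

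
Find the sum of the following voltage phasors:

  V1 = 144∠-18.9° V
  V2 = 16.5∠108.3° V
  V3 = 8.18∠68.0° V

Step 1 — Convert each phasor to rectangular form:
  V1 = 144·(cos(-18.9°) + j·sin(-18.9°)) = 136.2 - j46.64 V
  V2 = 16.5·(cos(108.3°) + j·sin(108.3°)) = -5.181 + j15.67 V
  V3 = 8.18·(cos(68.0°) + j·sin(68.0°)) = 3.064 + j7.584 V
Step 2 — Sum components: V_total = 134.1 - j23.39 V.
Step 3 — Convert to polar: |V_total| = 136.1 V, ∠V_total = -9.9°.

V_total = 136.1∠-9.9° V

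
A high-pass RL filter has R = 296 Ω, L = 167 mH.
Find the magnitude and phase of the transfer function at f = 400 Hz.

Step 1 — Angular frequency: ω = 2π·400 = 2513 rad/s.
Step 2 — Transfer function: H(jω) = jωL/(R + jωL).
Step 3 — Numerator jωL = j·419.7; denominator R + jωL = 296 + j419.7.
Step 4 — H = 0.6678 + j0.471.
Step 5 — Magnitude: |H| = 0.8172 (-1.8 dB); phase: φ = 35.2°.

|H| = 0.8172 (-1.8 dB), φ = 35.2°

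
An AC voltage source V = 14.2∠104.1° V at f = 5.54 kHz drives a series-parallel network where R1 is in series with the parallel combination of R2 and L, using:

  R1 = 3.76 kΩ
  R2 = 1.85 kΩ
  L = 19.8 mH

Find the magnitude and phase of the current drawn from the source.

Step 1 — Angular frequency: ω = 2π·f = 2π·5540 = 3.481e+04 rad/s.
Step 2 — Component impedances:
  R1: Z = R = 3760 Ω
  R2: Z = R = 1850 Ω
  L: Z = jωL = j·3.481e+04·0.0198 = 0 + j689.2 Ω
Step 3 — Parallel branch: R2 || L = 1/(1/R2 + 1/L) = 225.5 + j605.2 Ω.
Step 4 — Series with R1: Z_total = R1 + (R2 || L) = 3985 + j605.2 Ω = 4031∠8.6° Ω.
Step 5 — Source phasor: V = 14.2∠104.1° V = -3.459 + j13.77 V.
Step 6 — Ohm's law: I = V / Z_total = (-3.459 + j13.77) / (3985 + j605.2) = -0.0003355 + j0.003507 A.
Step 7 — Convert to polar: |I| = 0.003523 A, ∠I = 95.5°.

I = 0.003523∠95.5° A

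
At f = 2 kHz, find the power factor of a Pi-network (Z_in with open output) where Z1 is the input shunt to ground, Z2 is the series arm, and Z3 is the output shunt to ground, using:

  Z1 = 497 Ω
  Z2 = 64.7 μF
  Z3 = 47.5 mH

Step 1 — Angular frequency: ω = 2π·f = 2π·2000 = 1.257e+04 rad/s.
Step 2 — Component impedances:
  Z1: Z = R = 497 Ω
  Z2: Z = 1/(jωC) = -j/(ω·C) = 0 - j1.23 Ω
  Z3: Z = jωL = j·1.257e+04·0.0475 = 0 + j596.9 Ω
Step 3 — With open output, the series arm Z2 and the output shunt Z3 appear in series to ground: Z2 + Z3 = 0 + j595.7 Ω.
Step 4 — Parallel with input shunt Z1: Z_in = Z1 || (Z2 + Z3) = 293 + j244.5 Ω = 381.6∠39.8° Ω.
Step 5 — Power factor: PF = cos(φ) = Re(Z)/|Z| = 293/381.6 = 0.7678.
Step 6 — Type: Im(Z) = 244.5 ⇒ lagging (phase φ = 39.8°).

PF = 0.7678 (lagging, φ = 39.8°)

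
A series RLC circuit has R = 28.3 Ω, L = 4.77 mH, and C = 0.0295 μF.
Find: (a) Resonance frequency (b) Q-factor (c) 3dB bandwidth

Step 1 — Resonance: ω₀ = 1/√(LC) = 1/√(0.00477·2.95e-08) = 8.43e+04 rad/s.
Step 2 — f₀ = ω₀/(2π) = 1.342e+04 Hz.
Step 3 — Series Q: Q = ω₀L/R = 8.43e+04·0.00477/28.3 = 14.21.
Step 4 — Bandwidth: Δω = ω₀/Q = 5933 rad/s; BW = Δω/(2π) = 944.3 Hz.

(a) f₀ = 1.342e+04 Hz  (b) Q = 14.21  (c) BW = 944.3 Hz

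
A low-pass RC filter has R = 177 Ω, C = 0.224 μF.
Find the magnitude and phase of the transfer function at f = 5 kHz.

Step 1 — Angular frequency: ω = 2π·5000 = 3.142e+04 rad/s.
Step 2 — Transfer function: H(jω) = 1/(1 + jωRC).
Step 3 — Denominator: 1 + jωRC = 1 + j·3.142e+04·177·2.24e-07 = 1 + j1.246.
Step 4 — H = 0.3919 - j0.4882.
Step 5 — Magnitude: |H| = 0.626 (-4.1 dB); phase: φ = -51.2°.

|H| = 0.626 (-4.1 dB), φ = -51.2°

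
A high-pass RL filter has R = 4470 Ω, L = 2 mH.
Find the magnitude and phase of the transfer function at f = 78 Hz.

Step 1 — Angular frequency: ω = 2π·78 = 490.1 rad/s.
Step 2 — Transfer function: H(jω) = jωL/(R + jωL).
Step 3 — Numerator jωL = j·0.9802; denominator R + jωL = 4470 + j0.9802.
Step 4 — H = 4.808e-08 + j0.0002193.
Step 5 — Magnitude: |H| = 0.0002193 (-73.2 dB); phase: φ = 90.0°.

|H| = 0.0002193 (-73.2 dB), φ = 90.0°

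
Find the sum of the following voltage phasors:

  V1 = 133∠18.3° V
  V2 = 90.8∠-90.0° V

Step 1 — Convert each phasor to rectangular form:
  V1 = 133·(cos(18.3°) + j·sin(18.3°)) = 126.3 + j41.76 V
  V2 = 90.8·(cos(-90.0°) + j·sin(-90.0°)) = 0 - j90.8 V
Step 2 — Sum components: V_total = 126.3 - j49.04 V.
Step 3 — Convert to polar: |V_total| = 135.5 V, ∠V_total = -21.2°.

V_total = 135.5∠-21.2° V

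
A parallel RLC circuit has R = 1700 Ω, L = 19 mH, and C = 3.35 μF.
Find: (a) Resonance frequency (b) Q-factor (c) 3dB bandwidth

Step 1 — Resonance: ω₀ = 1/√(LC) = 1/√(0.019·3.35e-06) = 3964 rad/s.
Step 2 — f₀ = ω₀/(2π) = 630.8 Hz.
Step 3 — Parallel Q: Q = R/(ω₀L) = 1700/(3964·0.019) = 22.57.
Step 4 — Bandwidth: Δω = ω₀/Q = 175.6 rad/s; BW = Δω/(2π) = 27.95 Hz.

(a) f₀ = 630.8 Hz  (b) Q = 22.57  (c) BW = 27.95 Hz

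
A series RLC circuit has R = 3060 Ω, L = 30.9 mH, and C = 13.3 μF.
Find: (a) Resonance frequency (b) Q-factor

Step 1 — Resonance condition Im(Z)=0 gives ω₀ = 1/√(LC).
Step 2 — ω₀ = 1/√(0.0309·1.33e-05) = 1560 rad/s.
Step 3 — f₀ = ω₀/(2π) = 248.3 Hz.
Step 4 — Series Q: Q = ω₀L/R = 1560·0.0309/3060 = 0.01575.

(a) f₀ = 248.3 Hz  (b) Q = 0.01575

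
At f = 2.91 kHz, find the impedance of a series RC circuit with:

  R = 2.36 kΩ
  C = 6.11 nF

Step 1 — Angular frequency: ω = 2π·f = 2π·2910 = 1.828e+04 rad/s.
Step 2 — Component impedances:
  R: Z = R = 2360 Ω
  C: Z = 1/(jωC) = -j/(ω·C) = 0 - j8951 Ω
Step 3 — Series combination: Z_total = R + C = 2360 - j8951 Ω = 9257∠-75.2° Ω.

Z = 2360 - j8951 Ω = 9257∠-75.2° Ω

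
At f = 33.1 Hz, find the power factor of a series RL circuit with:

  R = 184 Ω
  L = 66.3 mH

Step 1 — Angular frequency: ω = 2π·f = 2π·33.1 = 208 rad/s.
Step 2 — Component impedances:
  R: Z = R = 184 Ω
  L: Z = jωL = j·208·0.0663 = 0 + j13.79 Ω
Step 3 — Series combination: Z_total = R + L = 184 + j13.79 Ω = 184.5∠4.3° Ω.
Step 4 — Power factor: PF = cos(φ) = Re(Z)/|Z| = 184/184.52 = 0.9972.
Step 5 — Type: Im(Z) = 13.79 ⇒ lagging (phase φ = 4.3°).

PF = 0.9972 (lagging, φ = 4.3°)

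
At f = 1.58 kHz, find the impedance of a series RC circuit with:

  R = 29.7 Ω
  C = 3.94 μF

Step 1 — Angular frequency: ω = 2π·f = 2π·1580 = 9927 rad/s.
Step 2 — Component impedances:
  R: Z = R = 29.7 Ω
  C: Z = 1/(jωC) = -j/(ω·C) = 0 - j25.57 Ω
Step 3 — Series combination: Z_total = R + C = 29.7 - j25.57 Ω = 39.19∠-40.7° Ω.

Z = 29.7 - j25.57 Ω = 39.19∠-40.7° Ω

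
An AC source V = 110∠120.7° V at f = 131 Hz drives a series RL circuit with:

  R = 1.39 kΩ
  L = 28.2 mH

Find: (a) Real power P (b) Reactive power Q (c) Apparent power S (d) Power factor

Step 1 — Angular frequency: ω = 2π·f = 2π·131 = 823.1 rad/s.
Step 2 — Component impedances:
  R: Z = R = 1390 Ω
  L: Z = jωL = j·823.1·0.0282 = 0 + j23.21 Ω
Step 3 — Series combination: Z_total = R + L = 1390 + j23.21 Ω = 1390∠1.0° Ω.
Step 4 — Source phasor: V = 110∠120.7° V = -56.16 + j94.58 V.
Step 5 — Current: I = V / Z = -0.03926 + j0.0687 A = 0.07913∠119.7° A.
Step 6 — Complex power: S = V·I* = 8.703 + j0.1453 VA.
Step 7 — Real power: P = Re(S) = 8.703 W.
Step 8 — Reactive power: Q = Im(S) = 0.1453 VAR.
Step 9 — Apparent power: |S| = 8.704 VA.
Step 10 — Power factor: PF = P/|S| = 0.9999 (lagging).

(a) P = 8.703 W  (b) Q = 0.1453 VAR  (c) S = 8.704 VA  (d) PF = 0.9999 (lagging)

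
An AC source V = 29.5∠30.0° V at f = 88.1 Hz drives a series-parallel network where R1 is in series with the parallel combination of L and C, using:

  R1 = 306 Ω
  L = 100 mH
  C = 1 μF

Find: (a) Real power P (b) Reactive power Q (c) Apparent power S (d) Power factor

Step 1 — Angular frequency: ω = 2π·f = 2π·88.1 = 553.5 rad/s.
Step 2 — Component impedances:
  R1: Z = R = 306 Ω
  L: Z = jωL = j·553.5·0.1 = 0 + j55.35 Ω
  C: Z = 1/(jωC) = -j/(ω·C) = 0 - j1807 Ω
Step 3 — Parallel branch: L || C = 1/(1/L + 1/C) = 0 + j57.1 Ω.
Step 4 — Series with R1: Z_total = R1 + (L || C) = 306 + j57.1 Ω = 311.3∠10.6° Ω.
Step 5 — Source phasor: V = 29.5∠30.0° V = 25.55 + j14.75 V.
Step 6 — Current: I = V / Z = 0.08937 + j0.03152 A = 0.09477∠19.4° A.
Step 7 — Complex power: S = V·I* = 2.748 + j0.5129 VA.
Step 8 — Real power: P = Re(S) = 2.748 W.
Step 9 — Reactive power: Q = Im(S) = 0.5129 VAR.
Step 10 — Apparent power: |S| = 2.796 VA.
Step 11 — Power factor: PF = P/|S| = 0.983 (lagging).

(a) P = 2.748 W  (b) Q = 0.5129 VAR  (c) S = 2.796 VA  (d) PF = 0.983 (lagging)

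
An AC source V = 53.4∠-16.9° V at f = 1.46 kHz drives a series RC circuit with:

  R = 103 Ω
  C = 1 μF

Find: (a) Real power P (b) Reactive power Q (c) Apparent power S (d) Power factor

Step 1 — Angular frequency: ω = 2π·f = 2π·1460 = 9173 rad/s.
Step 2 — Component impedances:
  R: Z = R = 103 Ω
  C: Z = 1/(jωC) = -j/(ω·C) = 0 - j109 Ω
Step 3 — Series combination: Z_total = R + C = 103 - j109 Ω = 150∠-46.6° Ω.
Step 4 — Source phasor: V = 53.4∠-16.9° V = 51.09 - j15.52 V.
Step 5 — Current: I = V / Z = 0.3092 + j0.1765 A = 0.3561∠29.7° A.
Step 6 — Complex power: S = V·I* = 13.06 - j13.82 VA.
Step 7 — Real power: P = Re(S) = 13.06 W.
Step 8 — Reactive power: Q = Im(S) = -13.82 VAR.
Step 9 — Apparent power: |S| = 19.01 VA.
Step 10 — Power factor: PF = P/|S| = 0.6868 (leading).

(a) P = 13.06 W  (b) Q = -13.82 VAR  (c) S = 19.01 VA  (d) PF = 0.6868 (leading)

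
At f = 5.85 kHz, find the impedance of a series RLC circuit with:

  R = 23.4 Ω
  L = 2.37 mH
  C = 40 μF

Step 1 — Angular frequency: ω = 2π·f = 2π·5850 = 3.676e+04 rad/s.
Step 2 — Component impedances:
  R: Z = R = 23.4 Ω
  L: Z = jωL = j·3.676e+04·0.00237 = 0 + j87.11 Ω
  C: Z = 1/(jωC) = -j/(ω·C) = 0 - j0.6801 Ω
Step 3 — Series combination: Z_total = R + L + C = 23.4 + j86.43 Ω = 89.54∠74.9° Ω.

Z = 23.4 + j86.43 Ω = 89.54∠74.9° Ω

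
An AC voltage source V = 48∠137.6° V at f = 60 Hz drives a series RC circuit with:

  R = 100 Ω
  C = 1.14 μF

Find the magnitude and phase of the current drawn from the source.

Step 1 — Angular frequency: ω = 2π·f = 2π·60 = 377 rad/s.
Step 2 — Component impedances:
  R: Z = R = 100 Ω
  C: Z = 1/(jωC) = -j/(ω·C) = 0 - j2327 Ω
Step 3 — Series combination: Z_total = R + C = 100 - j2327 Ω = 2329∠-87.5° Ω.
Step 4 — Source phasor: V = 48∠137.6° V = -35.45 + j32.37 V.
Step 5 — Ohm's law: I = V / Z_total = (-35.45 + j32.37) / (100 - j2327) = -0.01454 - j0.01461 A.
Step 6 — Convert to polar: |I| = 0.02061 A, ∠I = -134.9°.

I = 0.02061∠-134.9° A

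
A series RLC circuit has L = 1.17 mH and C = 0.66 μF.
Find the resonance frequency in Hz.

Step 1 — Resonance condition Im(Z)=0 gives ω₀ = 1/√(LC).
Step 2 — ω₀ = 1/√(0.00117·6.6e-07) = 3.599e+04 rad/s.
Step 3 — f₀ = ω₀/(2π) = 5727 Hz.

f₀ = 5727 Hz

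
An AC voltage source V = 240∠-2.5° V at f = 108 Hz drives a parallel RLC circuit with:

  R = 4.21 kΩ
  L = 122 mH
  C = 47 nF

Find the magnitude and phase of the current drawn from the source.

Step 1 — Angular frequency: ω = 2π·f = 2π·108 = 678.6 rad/s.
Step 2 — Component impedances:
  R: Z = R = 4210 Ω
  L: Z = jωL = j·678.6·0.122 = 0 + j82.79 Ω
  C: Z = 1/(jωC) = -j/(ω·C) = 0 - j3.135e+04 Ω
Step 3 — Parallel combination: 1/Z_total = 1/R + 1/L + 1/C; Z_total = 1.636 + j82.97 Ω = 82.99∠88.9° Ω.
Step 4 — Source phasor: V = 240∠-2.5° V = 239.8 - j10.47 V.
Step 5 — Ohm's law: I = V / Z_total = (239.8 - j10.47) / (1.636 + j82.97) = -0.06917 - j2.891 A.
Step 6 — Convert to polar: |I| = 2.892 A, ∠I = -91.4°.

I = 2.892∠-91.4° A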